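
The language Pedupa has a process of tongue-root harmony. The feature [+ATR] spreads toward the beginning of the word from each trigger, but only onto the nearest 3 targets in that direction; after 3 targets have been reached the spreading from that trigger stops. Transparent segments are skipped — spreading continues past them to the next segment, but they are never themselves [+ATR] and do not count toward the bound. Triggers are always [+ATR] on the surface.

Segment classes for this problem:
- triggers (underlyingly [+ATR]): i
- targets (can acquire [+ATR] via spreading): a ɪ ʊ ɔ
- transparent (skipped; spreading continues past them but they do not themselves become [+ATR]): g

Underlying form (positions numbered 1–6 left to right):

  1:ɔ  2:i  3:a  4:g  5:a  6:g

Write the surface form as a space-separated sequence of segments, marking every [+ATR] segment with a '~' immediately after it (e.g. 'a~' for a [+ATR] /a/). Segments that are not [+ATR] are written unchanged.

ɔ~ i~ a g a g

From /i/ at 2 leftward: 1 /ɔ/ → [+ATR]; word edge.
Targets with no active source: positions 3 5 stay [-ATR].
[+ATR] positions on the surface: 1 2.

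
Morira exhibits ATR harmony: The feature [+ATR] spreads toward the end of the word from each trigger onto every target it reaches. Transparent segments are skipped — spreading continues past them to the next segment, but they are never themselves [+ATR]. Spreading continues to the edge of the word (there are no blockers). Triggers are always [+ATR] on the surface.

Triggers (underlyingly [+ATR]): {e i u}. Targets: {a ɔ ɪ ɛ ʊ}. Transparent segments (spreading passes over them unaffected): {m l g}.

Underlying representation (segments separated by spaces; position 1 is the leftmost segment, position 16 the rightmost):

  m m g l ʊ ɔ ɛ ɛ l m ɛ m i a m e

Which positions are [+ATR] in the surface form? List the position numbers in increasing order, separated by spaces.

13 14 16

From /i/ at 13 rightward: 14 /a/ → [+ATR]; 15 /m/ transparent; 16 /e/ is itself a trigger — this domain ends here.
From /e/ at 16 rightward: word edge.
Targets with no active source: positions 5 6 7 8 11 stay [-ATR].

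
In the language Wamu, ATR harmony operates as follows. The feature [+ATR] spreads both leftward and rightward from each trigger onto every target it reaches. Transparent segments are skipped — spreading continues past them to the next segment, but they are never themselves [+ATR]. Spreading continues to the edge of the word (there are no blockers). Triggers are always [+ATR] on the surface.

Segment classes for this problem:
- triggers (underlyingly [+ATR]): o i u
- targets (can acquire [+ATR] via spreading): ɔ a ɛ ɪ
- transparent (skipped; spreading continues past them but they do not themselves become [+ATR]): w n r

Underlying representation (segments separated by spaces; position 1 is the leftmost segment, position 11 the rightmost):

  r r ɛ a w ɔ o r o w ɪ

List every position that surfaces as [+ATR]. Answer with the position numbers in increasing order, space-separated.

From /o/ at 7 rightward: 8 /r/ transparent; 9 /o/ is itself a trigger — this domain ends here.
From /o/ at 7 leftward: 6 /ɔ/ → [+ATR]; 5 /w/ transparent; 4 /a/ → [+ATR]; 3 /ɛ/ → [+ATR]; 2 /r/ transparent; 1 /r/ transparent; word edge.
From /o/ at 9 rightward: 10 /w/ transparent; 11 /ɪ/ → [+ATR]; word edge.
From /o/ at 9 leftward: 8 /r/ transparent; 7 /o/ is itself a trigger — this domain ends here.

3 4 6 7 9 11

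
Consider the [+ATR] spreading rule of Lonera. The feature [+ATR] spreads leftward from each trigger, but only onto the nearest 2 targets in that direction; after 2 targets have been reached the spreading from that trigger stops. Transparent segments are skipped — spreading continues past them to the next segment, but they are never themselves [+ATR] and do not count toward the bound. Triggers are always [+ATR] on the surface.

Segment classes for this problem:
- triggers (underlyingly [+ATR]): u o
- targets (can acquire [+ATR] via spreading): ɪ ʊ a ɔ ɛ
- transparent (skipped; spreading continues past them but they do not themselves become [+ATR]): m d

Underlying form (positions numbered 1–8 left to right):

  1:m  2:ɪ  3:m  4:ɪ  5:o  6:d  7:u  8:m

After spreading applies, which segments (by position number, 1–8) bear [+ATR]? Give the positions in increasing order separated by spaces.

2 4 5 7

From /o/ at 5 leftward: 4 /ɪ/ → [+ATR]; 3 /m/ transparent; 2 /ɪ/ → [+ATR]; bound reached.
From /u/ at 7 leftward: 6 /d/ transparent; 5 /o/ is itself a trigger — this domain ends here.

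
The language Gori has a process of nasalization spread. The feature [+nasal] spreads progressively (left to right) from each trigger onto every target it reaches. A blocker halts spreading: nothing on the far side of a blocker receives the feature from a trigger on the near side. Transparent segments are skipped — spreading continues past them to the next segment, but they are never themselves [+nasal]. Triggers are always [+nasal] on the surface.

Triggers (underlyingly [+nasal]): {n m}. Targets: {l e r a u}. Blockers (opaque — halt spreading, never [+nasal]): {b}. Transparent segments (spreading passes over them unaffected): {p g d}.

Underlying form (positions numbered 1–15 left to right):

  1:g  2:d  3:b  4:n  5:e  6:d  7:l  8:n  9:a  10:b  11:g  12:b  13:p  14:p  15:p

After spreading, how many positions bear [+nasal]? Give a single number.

From /n/ at 4 rightward: 5 /e/ → [+nasal]; 6 /d/ transparent; 7 /l/ → [+nasal]; 8 /n/ is itself a trigger — this domain ends here.
From /n/ at 8 rightward: 9 /a/ → [+nasal]; 10 /b/ blocks.
[+nasal] positions on the surface: 4 5 7 8 9.

5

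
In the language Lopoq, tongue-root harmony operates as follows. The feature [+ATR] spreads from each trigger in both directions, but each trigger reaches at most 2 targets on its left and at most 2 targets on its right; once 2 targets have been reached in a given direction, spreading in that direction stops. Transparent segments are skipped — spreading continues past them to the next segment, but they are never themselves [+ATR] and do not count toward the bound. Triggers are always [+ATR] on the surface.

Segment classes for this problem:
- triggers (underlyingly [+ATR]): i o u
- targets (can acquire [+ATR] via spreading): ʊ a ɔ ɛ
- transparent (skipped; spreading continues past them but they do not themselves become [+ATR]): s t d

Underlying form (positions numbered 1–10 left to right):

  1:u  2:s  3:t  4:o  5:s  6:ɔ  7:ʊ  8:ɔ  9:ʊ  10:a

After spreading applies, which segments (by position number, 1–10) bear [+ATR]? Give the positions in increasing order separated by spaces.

From /u/ at 1 rightward: 2 /s/ transparent; 3 /t/ transparent; 4 /o/ is itself a trigger — this domain ends here.
From /u/ at 1 leftward: word edge.
From /o/ at 4 rightward: 5 /s/ transparent; 6 /ɔ/ → [+ATR]; 7 /ʊ/ → [+ATR]; bound reached.
From /o/ at 4 leftward: 3 /t/ transparent; 2 /s/ transparent; 1 /u/ is itself a trigger — this domain ends here.
Targets with no active source: positions 8 9 10 stay [-ATR].

1 4 6 7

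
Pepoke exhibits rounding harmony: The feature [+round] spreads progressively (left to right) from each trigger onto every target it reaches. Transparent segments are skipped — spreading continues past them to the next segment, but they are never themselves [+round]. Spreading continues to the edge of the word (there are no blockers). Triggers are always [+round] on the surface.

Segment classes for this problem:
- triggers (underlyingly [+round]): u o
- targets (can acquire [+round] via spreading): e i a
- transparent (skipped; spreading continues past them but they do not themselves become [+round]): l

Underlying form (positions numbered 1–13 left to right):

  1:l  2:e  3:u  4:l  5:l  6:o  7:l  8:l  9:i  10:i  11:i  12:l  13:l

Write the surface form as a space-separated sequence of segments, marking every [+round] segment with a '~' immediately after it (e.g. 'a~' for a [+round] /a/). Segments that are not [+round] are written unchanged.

From /u/ at 3 rightward: 4 /l/ transparent; 5 /l/ transparent; 6 /o/ is itself a trigger — this domain ends here.
From /o/ at 6 rightward: 7 /l/ transparent; 8 /l/ transparent; 9 /i/ → [+round]; 10 /i/ → [+round]; 11 /i/ → [+round]; 12 /l/ transparent; 13 /l/ transparent; word edge.
Target with no active source: position 2 stays [-round].
[+round] positions on the surface: 3 6 9 10 11.

l e u~ l l o~ l l i~ i~ i~ l l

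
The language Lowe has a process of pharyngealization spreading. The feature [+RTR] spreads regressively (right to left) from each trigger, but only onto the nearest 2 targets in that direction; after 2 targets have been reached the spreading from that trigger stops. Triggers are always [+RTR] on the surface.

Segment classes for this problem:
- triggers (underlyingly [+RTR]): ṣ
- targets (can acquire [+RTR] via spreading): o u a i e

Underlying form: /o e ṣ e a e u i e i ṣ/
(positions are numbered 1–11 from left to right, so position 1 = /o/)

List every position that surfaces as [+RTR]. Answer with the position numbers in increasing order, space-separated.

From /ṣ/ at 3 leftward: 2 /e/ → [+RTR]; 1 /o/ → [+RTR]; bound reached.
From /ṣ/ at 11 leftward: 10 /i/ → [+RTR]; 9 /e/ → [+RTR]; bound reached.
Targets with no active source: positions 4 5 6 7 8 stay [-emphatic].

1 2 3 9 10 11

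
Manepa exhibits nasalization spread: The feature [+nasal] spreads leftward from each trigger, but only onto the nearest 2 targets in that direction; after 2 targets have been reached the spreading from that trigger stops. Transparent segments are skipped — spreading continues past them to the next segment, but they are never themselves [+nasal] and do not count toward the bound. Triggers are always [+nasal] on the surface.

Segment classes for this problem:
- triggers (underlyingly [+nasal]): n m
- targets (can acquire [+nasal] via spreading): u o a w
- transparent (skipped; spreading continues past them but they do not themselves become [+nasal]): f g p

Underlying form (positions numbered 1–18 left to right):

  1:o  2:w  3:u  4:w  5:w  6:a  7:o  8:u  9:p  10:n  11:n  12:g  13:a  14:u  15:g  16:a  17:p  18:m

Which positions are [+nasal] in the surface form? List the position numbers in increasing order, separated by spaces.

7 8 10 11 14 16 18

From /n/ at 10 leftward: 9 /p/ transparent; 8 /u/ → [+nasal]; 7 /o/ → [+nasal]; bound reached.
From /n/ at 11 leftward: 10 /n/ is itself a trigger — this domain ends here.
From /m/ at 18 leftward: 17 /p/ transparent; 16 /a/ → [+nasal]; 15 /g/ transparent; 14 /u/ → [+nasal]; bound reached.
Targets with no active source: positions 1 2 3 4 5 6 13 stay [-nasal].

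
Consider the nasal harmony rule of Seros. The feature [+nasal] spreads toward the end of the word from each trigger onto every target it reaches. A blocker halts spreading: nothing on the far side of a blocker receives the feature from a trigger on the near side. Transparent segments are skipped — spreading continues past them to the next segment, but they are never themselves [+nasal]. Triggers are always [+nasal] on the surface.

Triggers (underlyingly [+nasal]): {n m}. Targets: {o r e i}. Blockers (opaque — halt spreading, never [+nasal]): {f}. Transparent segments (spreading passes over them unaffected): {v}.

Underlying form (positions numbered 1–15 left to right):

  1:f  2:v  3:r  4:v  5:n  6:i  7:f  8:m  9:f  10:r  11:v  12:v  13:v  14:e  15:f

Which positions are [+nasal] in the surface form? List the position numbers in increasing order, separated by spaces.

5 6 8

From /n/ at 5 rightward: 6 /i/ → [+nasal]; 7 /f/ blocks.
From /m/ at 8 rightward: 9 /f/ blocks.
Targets with no active source: positions 3 10 14 stay [-nasal].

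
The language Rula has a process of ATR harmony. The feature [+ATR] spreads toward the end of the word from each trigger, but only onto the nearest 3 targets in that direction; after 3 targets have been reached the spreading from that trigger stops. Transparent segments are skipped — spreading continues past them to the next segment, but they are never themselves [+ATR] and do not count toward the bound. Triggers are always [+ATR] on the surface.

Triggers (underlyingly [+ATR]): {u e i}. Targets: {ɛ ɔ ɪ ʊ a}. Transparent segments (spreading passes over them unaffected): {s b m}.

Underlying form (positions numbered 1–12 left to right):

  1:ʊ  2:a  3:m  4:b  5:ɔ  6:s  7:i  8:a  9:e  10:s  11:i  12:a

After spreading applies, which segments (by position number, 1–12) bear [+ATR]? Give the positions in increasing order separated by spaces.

7 8 9 11 12

From /i/ at 7 rightward: 8 /a/ → [+ATR]; 9 /e/ is itself a trigger — this domain ends here.
From /e/ at 9 rightward: 10 /s/ transparent; 11 /i/ is itself a trigger — this domain ends here.
From /i/ at 11 rightward: 12 /a/ → [+ATR]; word edge.
Targets with no active source: positions 1 2 5 stay [-ATR].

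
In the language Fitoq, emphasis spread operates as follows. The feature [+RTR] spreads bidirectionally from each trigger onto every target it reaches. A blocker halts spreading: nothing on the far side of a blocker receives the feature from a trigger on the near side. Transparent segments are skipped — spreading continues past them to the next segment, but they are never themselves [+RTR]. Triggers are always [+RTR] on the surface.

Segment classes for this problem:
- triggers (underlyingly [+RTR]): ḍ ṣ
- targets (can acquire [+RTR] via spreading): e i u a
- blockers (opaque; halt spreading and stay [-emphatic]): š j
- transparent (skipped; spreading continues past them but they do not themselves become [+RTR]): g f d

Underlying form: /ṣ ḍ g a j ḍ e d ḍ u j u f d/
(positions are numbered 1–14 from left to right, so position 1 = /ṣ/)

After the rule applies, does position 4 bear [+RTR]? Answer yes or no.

yes

From /ṣ/ at 1 rightward: 2 /ḍ/ is itself a trigger — this domain ends here.
From /ṣ/ at 1 leftward: word edge.
From /ḍ/ at 2 rightward: 3 /g/ transparent; 4 /a/ → [+RTR]; 5 /j/ blocks.
From /ḍ/ at 2 leftward: 1 /ṣ/ is itself a trigger — this domain ends here.
From /ḍ/ at 6 rightward: 7 /e/ → [+RTR]; 8 /d/ transparent; 9 /ḍ/ is itself a trigger — this domain ends here.
From /ḍ/ at 6 leftward: 5 /j/ blocks.
From /ḍ/ at 9 rightward: 10 /u/ → [+RTR]; 11 /j/ blocks.
From /ḍ/ at 9 leftward: 8 /d/ transparent; 7 /e/ → [+RTR]; 6 /ḍ/ is itself a trigger — this domain ends here.
Target with no active source: position 12 stays [-emphatic].
[+RTR] positions on the surface: 1 2 4 6 7 9 10.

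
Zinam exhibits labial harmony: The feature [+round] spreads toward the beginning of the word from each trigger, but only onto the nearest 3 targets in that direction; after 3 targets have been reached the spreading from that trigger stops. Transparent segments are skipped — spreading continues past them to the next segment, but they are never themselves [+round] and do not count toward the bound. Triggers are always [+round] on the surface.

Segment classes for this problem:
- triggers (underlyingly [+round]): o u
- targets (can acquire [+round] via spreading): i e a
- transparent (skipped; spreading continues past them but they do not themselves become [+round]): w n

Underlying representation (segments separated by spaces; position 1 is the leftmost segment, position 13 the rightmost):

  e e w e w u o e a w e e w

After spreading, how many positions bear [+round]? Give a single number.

5

From /u/ at 6 leftward: 5 /w/ transparent; 4 /e/ → [+round]; 3 /w/ transparent; 2 /e/ → [+round]; 1 /e/ → [+round]; bound reached.
From /o/ at 7 leftward: 6 /u/ is itself a trigger — this domain ends here.
Targets with no active source: positions 8 9 11 12 stay [-round].
[+round] positions on the surface: 1 2 4 6 7.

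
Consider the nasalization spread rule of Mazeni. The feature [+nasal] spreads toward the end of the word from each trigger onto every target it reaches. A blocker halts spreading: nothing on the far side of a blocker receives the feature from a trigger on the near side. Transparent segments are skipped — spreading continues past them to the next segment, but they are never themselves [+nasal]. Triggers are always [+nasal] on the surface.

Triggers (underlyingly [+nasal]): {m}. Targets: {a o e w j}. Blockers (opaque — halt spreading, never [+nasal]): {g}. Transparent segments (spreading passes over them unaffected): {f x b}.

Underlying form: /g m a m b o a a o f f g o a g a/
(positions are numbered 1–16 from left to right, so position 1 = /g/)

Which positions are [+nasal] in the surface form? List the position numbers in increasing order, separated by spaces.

From /m/ at 2 rightward: 3 /a/ → [+nasal]; 4 /m/ is itself a trigger — this domain ends here.
From /m/ at 4 rightward: 5 /b/ transparent; 6 /o/ → [+nasal]; 7 /a/ → [+nasal]; 8 /a/ → [+nasal]; 9 /o/ → [+nasal]; 10 /f/ transparent; 11 /f/ transparent; 12 /g/ blocks.
Targets with no active source: positions 13 14 16 stay [-nasal].

2 3 4 6 7 8 9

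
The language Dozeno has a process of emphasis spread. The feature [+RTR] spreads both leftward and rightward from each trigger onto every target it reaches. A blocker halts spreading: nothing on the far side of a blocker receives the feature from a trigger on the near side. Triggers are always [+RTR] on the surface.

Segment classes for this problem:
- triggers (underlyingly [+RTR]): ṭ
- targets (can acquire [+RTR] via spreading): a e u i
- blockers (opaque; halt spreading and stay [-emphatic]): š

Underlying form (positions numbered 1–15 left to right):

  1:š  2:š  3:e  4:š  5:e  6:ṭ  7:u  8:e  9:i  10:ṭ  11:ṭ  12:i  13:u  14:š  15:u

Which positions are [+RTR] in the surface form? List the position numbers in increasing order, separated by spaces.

From /ṭ/ at 6 rightward: 7 /u/ → [+RTR]; 8 /e/ → [+RTR]; 9 /i/ → [+RTR]; 10 /ṭ/ is itself a trigger — this domain ends here.
From /ṭ/ at 6 leftward: 5 /e/ → [+RTR]; 4 /š/ blocks.
From /ṭ/ at 10 rightward: 11 /ṭ/ is itself a trigger — this domain ends here.
From /ṭ/ at 10 leftward: 9 /i/ → [+RTR]; 8 /e/ → [+RTR]; 7 /u/ → [+RTR]; 6 /ṭ/ is itself a trigger — this domain ends here.
From /ṭ/ at 11 rightward: 12 /i/ → [+RTR]; 13 /u/ → [+RTR]; 14 /š/ blocks.
From /ṭ/ at 11 leftward: 10 /ṭ/ is itself a trigger — this domain ends here.
Targets with no active source: positions 3 15 stay [-emphatic].

5 6 7 8 9 10 11 12 13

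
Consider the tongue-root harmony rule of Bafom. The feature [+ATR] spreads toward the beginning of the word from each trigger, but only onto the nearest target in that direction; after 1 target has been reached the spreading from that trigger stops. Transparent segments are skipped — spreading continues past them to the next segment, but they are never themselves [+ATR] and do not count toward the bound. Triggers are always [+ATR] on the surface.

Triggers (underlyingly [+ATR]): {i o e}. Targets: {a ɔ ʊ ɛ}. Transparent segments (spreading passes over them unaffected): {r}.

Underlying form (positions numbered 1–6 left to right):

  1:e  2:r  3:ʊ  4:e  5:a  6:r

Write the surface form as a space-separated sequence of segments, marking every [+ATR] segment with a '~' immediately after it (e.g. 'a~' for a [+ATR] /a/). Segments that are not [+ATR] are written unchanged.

e~ r ʊ~ e~ a r

From /e/ at 1 leftward: word edge.
From /e/ at 4 leftward: 3 /ʊ/ → [+ATR]; bound reached.
Target with no active source: position 5 stays [-ATR].
[+ATR] positions on the surface: 1 3 4.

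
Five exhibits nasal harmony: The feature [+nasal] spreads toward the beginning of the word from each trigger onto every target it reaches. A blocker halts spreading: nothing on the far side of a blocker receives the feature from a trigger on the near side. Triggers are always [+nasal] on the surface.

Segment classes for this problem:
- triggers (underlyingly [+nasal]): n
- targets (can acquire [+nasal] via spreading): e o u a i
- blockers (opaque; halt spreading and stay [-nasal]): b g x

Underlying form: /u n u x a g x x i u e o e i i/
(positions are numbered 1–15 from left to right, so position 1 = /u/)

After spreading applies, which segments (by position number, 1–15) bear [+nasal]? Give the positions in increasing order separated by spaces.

From /n/ at 2 leftward: 1 /u/ → [+nasal]; word edge.
Targets with no active source: positions 3 5 9 10 11 12 13 14 15 stay [-nasal].

1 2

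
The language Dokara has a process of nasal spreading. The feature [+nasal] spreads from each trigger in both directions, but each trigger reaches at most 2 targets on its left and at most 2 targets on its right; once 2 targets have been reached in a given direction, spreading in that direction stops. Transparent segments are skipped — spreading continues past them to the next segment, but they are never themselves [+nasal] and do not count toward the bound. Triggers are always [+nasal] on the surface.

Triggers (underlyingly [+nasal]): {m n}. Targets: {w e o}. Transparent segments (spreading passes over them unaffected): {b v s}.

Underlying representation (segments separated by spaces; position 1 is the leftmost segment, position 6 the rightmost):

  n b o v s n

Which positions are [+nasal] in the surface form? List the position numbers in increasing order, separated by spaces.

1 3 6

From /n/ at 1 rightward: 2 /b/ transparent; 3 /o/ → [+nasal]; 4 /v/ transparent; 5 /s/ transparent; 6 /n/ is itself a trigger — this domain ends here.
From /n/ at 1 leftward: word edge.
From /n/ at 6 rightward: word edge.
From /n/ at 6 leftward: 5 /s/ transparent; 4 /v/ transparent; 3 /o/ → [+nasal]; 2 /b/ transparent; 1 /n/ is itself a trigger — this domain ends here.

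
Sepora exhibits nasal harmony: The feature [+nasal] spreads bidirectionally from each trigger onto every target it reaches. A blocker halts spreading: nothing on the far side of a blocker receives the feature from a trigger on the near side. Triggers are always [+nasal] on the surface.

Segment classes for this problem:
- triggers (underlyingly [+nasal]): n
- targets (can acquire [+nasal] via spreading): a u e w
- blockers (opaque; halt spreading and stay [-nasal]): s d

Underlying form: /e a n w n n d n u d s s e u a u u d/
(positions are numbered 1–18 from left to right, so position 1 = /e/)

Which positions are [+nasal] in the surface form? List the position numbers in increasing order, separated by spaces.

1 2 3 4 5 6 8 9

From /n/ at 3 rightward: 4 /w/ → [+nasal]; 5 /n/ is itself a trigger — this domain ends here.
From /n/ at 3 leftward: 2 /a/ → [+nasal]; 1 /e/ → [+nasal]; word edge.
From /n/ at 5 rightward: 6 /n/ is itself a trigger — this domain ends here.
From /n/ at 5 leftward: 4 /w/ → [+nasal]; 3 /n/ is itself a trigger — this domain ends here.
From /n/ at 6 rightward: 7 /d/ blocks.
From /n/ at 6 leftward: 5 /n/ is itself a trigger — this domain ends here.
From /n/ at 8 rightward: 9 /u/ → [+nasal]; 10 /d/ blocks.
From /n/ at 8 leftward: 7 /d/ blocks.
Targets with no active source: positions 13 14 15 16 17 stay [-nasal].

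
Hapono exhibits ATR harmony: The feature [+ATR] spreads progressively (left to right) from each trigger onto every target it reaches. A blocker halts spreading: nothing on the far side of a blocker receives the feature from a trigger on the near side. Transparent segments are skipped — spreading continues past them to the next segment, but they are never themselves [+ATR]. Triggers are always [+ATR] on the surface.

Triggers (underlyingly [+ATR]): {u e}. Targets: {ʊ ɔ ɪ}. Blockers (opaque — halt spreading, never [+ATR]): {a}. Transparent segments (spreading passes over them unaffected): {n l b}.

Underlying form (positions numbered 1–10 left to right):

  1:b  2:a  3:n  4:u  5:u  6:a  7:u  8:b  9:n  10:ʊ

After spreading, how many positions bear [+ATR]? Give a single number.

4

From /u/ at 4 rightward: 5 /u/ is itself a trigger — this domain ends here.
From /u/ at 5 rightward: 6 /a/ blocks.
From /u/ at 7 rightward: 8 /b/ transparent; 9 /n/ transparent; 10 /ʊ/ → [+ATR]; word edge.
[+ATR] positions on the surface: 4 5 7 10.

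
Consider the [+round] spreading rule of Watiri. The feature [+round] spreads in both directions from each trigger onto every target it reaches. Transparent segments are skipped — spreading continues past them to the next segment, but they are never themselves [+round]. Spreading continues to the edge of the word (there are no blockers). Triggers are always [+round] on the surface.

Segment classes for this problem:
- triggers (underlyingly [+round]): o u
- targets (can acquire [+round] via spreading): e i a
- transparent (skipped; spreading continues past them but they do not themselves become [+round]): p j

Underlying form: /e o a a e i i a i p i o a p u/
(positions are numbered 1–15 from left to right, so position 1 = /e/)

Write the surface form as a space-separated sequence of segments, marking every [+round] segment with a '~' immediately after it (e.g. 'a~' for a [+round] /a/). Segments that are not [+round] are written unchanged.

From /o/ at 2 rightward: 3 /a/ → [+round]; 4 /a/ → [+round]; 5 /e/ → [+round]; 6 /i/ → [+round]; 7 /i/ → [+round]; 8 /a/ → [+round]; 9 /i/ → [+round]; 10 /p/ transparent; 11 /i/ → [+round]; 12 /o/ is itself a trigger — this domain ends here.
From /o/ at 2 leftward: 1 /e/ → [+round]; word edge.
From /o/ at 12 rightward: 13 /a/ → [+round]; 14 /p/ transparent; 15 /u/ is itself a trigger — this domain ends here.
From /o/ at 12 leftward: 11 /i/ → [+round]; 10 /p/ transparent; 9 /i/ → [+round]; 8 /a/ → [+round]; 7 /i/ → [+round]; 6 /i/ → [+round]; 5 /e/ → [+round]; 4 /a/ → [+round]; 3 /a/ → [+round]; 2 /o/ is itself a trigger — this domain ends here.
From /u/ at 15 rightward: word edge.
From /u/ at 15 leftward: 14 /p/ transparent; 13 /a/ → [+round]; 12 /o/ is itself a trigger — this domain ends here.
[+round] positions on the surface: 1 2 3 4 5 6 7 8 9 11 12 13 15.

e~ o~ a~ a~ e~ i~ i~ a~ i~ p i~ o~ a~ p u~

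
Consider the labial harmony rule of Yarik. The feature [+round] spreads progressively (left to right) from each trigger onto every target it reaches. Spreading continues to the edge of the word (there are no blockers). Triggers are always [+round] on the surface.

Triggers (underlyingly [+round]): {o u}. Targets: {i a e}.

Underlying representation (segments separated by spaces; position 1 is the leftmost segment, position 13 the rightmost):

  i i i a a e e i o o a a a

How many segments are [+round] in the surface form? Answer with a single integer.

5

From /o/ at 9 rightward: 10 /o/ is itself a trigger — this domain ends here.
From /o/ at 10 rightward: 11 /a/ → [+round]; 12 /a/ → [+round]; 13 /a/ → [+round]; word edge.
Targets with no active source: positions 1 2 3 4 5 6 7 8 stay [-round].
[+round] positions on the surface: 9 10 11 12 13.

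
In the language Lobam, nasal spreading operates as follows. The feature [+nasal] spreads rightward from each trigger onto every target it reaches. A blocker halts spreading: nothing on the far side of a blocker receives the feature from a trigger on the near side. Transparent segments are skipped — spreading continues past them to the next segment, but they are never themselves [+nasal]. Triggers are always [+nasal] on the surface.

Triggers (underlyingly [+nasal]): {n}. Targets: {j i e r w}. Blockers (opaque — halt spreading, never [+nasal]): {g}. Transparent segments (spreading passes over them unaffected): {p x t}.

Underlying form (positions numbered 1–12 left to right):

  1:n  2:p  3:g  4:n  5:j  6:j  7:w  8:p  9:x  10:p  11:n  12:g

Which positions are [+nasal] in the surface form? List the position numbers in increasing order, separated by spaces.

From /n/ at 1 rightward: 2 /p/ transparent; 3 /g/ blocks.
From /n/ at 4 rightward: 5 /j/ → [+nasal]; 6 /j/ → [+nasal]; 7 /w/ → [+nasal]; 8 /p/ transparent; 9 /x/ transparent; 10 /p/ transparent; 11 /n/ is itself a trigger — this domain ends here.
From /n/ at 11 rightward: 12 /g/ blocks.

1 4 5 6 7 11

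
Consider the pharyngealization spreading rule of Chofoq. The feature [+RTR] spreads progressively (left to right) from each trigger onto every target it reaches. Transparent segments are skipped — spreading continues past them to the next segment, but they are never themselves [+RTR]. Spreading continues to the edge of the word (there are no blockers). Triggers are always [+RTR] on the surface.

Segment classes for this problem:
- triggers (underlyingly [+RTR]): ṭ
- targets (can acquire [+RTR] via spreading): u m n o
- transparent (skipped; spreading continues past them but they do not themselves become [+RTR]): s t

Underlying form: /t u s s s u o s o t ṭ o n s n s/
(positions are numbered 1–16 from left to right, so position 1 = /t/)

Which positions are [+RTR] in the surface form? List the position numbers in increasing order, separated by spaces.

From /ṭ/ at 11 rightward: 12 /o/ → [+RTR]; 13 /n/ → [+RTR]; 14 /s/ transparent; 15 /n/ → [+RTR]; 16 /s/ transparent; word edge.
Targets with no active source: positions 2 6 7 9 stay [-emphatic].

11 12 13 15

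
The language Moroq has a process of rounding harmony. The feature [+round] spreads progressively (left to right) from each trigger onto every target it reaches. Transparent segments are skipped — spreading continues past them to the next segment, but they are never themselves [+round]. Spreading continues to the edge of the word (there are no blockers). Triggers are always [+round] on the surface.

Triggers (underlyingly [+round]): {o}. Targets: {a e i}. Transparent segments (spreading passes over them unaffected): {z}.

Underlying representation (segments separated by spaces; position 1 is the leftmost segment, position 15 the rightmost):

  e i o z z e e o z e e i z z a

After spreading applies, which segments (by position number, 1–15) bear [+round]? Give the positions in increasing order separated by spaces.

3 6 7 8 10 11 12 15

From /o/ at 3 rightward: 4 /z/ transparent; 5 /z/ transparent; 6 /e/ → [+round]; 7 /e/ → [+round]; 8 /o/ is itself a trigger — this domain ends here.
From /o/ at 8 rightward: 9 /z/ transparent; 10 /e/ → [+round]; 11 /e/ → [+round]; 12 /i/ → [+round]; 13 /z/ transparent; 14 /z/ transparent; 15 /a/ → [+round]; word edge.
Targets with no active source: positions 1 2 stay [-round].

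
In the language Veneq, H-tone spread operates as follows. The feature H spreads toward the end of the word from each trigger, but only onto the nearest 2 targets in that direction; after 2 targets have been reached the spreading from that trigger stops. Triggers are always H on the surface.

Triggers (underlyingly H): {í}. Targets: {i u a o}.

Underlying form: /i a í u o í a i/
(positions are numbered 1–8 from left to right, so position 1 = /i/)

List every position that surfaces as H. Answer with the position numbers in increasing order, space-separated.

From /í/ at 3 rightward: 4 /u/ → H; 5 /o/ → H; bound reached.
From /í/ at 6 rightward: 7 /a/ → H; 8 /i/ → H; bound reached.
Targets with no active source: positions 1 2 stay [-high tone].

3 4 5 6 7 8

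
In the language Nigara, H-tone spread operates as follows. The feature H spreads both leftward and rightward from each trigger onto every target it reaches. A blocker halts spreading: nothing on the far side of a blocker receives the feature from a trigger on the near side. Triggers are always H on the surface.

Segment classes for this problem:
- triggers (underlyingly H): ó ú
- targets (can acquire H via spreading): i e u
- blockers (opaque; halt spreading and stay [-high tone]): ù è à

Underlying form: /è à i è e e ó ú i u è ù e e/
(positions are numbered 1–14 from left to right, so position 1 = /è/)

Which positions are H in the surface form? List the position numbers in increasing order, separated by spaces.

5 6 7 8 9 10

From /ó/ at 7 rightward: 8 /ú/ is itself a trigger — this domain ends here.
From /ó/ at 7 leftward: 6 /e/ → H; 5 /e/ → H; 4 /è/ blocks.
From /ú/ at 8 rightward: 9 /i/ → H; 10 /u/ → H; 11 /è/ blocks.
From /ú/ at 8 leftward: 7 /ó/ is itself a trigger — this domain ends here.
Targets with no active source: positions 3 13 14 stay [-high tone].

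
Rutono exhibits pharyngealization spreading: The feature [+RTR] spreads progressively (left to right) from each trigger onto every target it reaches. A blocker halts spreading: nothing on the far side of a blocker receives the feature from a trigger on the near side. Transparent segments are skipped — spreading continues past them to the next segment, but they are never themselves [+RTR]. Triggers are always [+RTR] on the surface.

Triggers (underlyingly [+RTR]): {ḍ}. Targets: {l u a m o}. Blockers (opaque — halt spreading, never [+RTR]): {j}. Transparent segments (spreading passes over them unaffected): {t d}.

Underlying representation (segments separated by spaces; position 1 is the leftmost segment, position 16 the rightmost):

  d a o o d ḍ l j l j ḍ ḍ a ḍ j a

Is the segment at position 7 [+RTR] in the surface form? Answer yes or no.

yes

From /ḍ/ at 6 rightward: 7 /l/ → [+RTR]; 8 /j/ blocks.
From /ḍ/ at 11 rightward: 12 /ḍ/ is itself a trigger — this domain ends here.
From /ḍ/ at 12 rightward: 13 /a/ → [+RTR]; 14 /ḍ/ is itself a trigger — this domain ends here.
From /ḍ/ at 14 rightward: 15 /j/ blocks.
Targets with no active source: positions 2 3 4 9 16 stay [-emphatic].
[+RTR] positions on the surface: 6 7 11 12 13 14.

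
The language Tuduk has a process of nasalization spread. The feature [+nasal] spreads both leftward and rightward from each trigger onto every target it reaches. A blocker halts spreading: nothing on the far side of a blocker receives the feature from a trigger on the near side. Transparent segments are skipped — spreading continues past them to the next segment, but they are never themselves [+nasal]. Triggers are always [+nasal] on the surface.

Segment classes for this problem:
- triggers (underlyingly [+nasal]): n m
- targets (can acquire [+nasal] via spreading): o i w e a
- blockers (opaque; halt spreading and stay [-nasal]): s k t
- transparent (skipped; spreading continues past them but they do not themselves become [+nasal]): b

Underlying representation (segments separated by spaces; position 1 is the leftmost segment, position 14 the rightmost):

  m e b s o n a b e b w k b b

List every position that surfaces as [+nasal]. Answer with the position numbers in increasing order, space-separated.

From /m/ at 1 rightward: 2 /e/ → [+nasal]; 3 /b/ transparent; 4 /s/ blocks.
From /m/ at 1 leftward: word edge.
From /n/ at 6 rightward: 7 /a/ → [+nasal]; 8 /b/ transparent; 9 /e/ → [+nasal]; 10 /b/ transparent; 11 /w/ → [+nasal]; 12 /k/ blocks.
From /n/ at 6 leftward: 5 /o/ → [+nasal]; 4 /s/ blocks.

1 2 5 6 7 9 11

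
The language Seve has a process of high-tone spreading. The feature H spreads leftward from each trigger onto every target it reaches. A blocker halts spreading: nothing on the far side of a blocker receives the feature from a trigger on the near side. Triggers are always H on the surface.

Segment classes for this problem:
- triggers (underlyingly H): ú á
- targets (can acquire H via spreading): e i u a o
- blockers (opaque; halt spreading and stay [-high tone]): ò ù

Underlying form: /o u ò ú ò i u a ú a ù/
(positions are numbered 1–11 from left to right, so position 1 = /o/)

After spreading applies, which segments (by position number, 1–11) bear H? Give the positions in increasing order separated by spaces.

4 6 7 8 9

From /ú/ at 4 leftward: 3 /ò/ blocks.
From /ú/ at 9 leftward: 8 /a/ → H; 7 /u/ → H; 6 /i/ → H; 5 /ò/ blocks.
Targets with no active source: positions 1 2 10 stay [-high tone].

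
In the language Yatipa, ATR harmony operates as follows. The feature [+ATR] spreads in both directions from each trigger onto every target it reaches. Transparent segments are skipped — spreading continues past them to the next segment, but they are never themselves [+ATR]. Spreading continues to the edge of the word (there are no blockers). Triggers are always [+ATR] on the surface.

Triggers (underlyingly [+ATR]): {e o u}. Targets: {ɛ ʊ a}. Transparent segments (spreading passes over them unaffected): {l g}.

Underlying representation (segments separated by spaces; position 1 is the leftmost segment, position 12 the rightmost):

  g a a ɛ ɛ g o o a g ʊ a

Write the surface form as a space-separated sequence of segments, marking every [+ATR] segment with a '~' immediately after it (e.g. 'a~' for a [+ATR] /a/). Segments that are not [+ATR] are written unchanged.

From /o/ at 7 rightward: 8 /o/ is itself a trigger — this domain ends here.
From /o/ at 7 leftward: 6 /g/ transparent; 5 /ɛ/ → [+ATR]; 4 /ɛ/ → [+ATR]; 3 /a/ → [+ATR]; 2 /a/ → [+ATR]; 1 /g/ transparent; word edge.
From /o/ at 8 rightward: 9 /a/ → [+ATR]; 10 /g/ transparent; 11 /ʊ/ → [+ATR]; 12 /a/ → [+ATR]; word edge.
From /o/ at 8 leftward: 7 /o/ is itself a trigger — this domain ends here.
[+ATR] positions on the surface: 2 3 4 5 7 8 9 11 12.

g a~ a~ ɛ~ ɛ~ g o~ o~ a~ g ʊ~ a~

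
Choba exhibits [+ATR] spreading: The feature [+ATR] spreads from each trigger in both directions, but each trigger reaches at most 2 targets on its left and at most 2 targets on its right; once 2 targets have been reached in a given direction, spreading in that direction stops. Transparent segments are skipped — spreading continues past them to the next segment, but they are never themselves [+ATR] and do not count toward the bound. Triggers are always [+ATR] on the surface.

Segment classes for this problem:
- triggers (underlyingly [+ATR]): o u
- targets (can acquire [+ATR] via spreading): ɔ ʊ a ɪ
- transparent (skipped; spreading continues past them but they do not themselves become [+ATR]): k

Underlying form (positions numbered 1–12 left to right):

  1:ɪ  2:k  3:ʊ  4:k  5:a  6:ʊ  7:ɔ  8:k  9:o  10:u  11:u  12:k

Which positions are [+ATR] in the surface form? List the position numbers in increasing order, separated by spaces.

6 7 9 10 11

From /o/ at 9 rightward: 10 /u/ is itself a trigger — this domain ends here.
From /o/ at 9 leftward: 8 /k/ transparent; 7 /ɔ/ → [+ATR]; 6 /ʊ/ → [+ATR]; bound reached.
From /u/ at 10 rightward: 11 /u/ is itself a trigger — this domain ends here.
From /u/ at 10 leftward: 9 /o/ is itself a trigger — this domain ends here.
From /u/ at 11 rightward: 12 /k/ transparent; word edge.
From /u/ at 11 leftward: 10 /u/ is itself a trigger — this domain ends here.
Targets with no active source: positions 1 3 5 stay [-ATR].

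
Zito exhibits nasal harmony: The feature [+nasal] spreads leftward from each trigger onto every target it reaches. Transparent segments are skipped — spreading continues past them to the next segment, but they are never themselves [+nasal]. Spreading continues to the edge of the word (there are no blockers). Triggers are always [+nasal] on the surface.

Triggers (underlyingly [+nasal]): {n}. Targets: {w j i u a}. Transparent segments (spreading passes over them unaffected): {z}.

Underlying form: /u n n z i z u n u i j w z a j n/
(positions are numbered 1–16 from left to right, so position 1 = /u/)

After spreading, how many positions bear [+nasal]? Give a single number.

From /n/ at 2 leftward: 1 /u/ → [+nasal]; word edge.
From /n/ at 3 leftward: 2 /n/ is itself a trigger — this domain ends here.
From /n/ at 8 leftward: 7 /u/ → [+nasal]; 6 /z/ transparent; 5 /i/ → [+nasal]; 4 /z/ transparent; 3 /n/ is itself a trigger — this domain ends here.
From /n/ at 16 leftward: 15 /j/ → [+nasal]; 14 /a/ → [+nasal]; 13 /z/ transparent; 12 /w/ → [+nasal]; 11 /j/ → [+nasal]; 10 /i/ → [+nasal]; 9 /u/ → [+nasal]; 8 /n/ is itself a trigger — this domain ends here.
[+nasal] positions on the surface: 1 2 3 5 7 8 9 10 11 12 14 15 16.

13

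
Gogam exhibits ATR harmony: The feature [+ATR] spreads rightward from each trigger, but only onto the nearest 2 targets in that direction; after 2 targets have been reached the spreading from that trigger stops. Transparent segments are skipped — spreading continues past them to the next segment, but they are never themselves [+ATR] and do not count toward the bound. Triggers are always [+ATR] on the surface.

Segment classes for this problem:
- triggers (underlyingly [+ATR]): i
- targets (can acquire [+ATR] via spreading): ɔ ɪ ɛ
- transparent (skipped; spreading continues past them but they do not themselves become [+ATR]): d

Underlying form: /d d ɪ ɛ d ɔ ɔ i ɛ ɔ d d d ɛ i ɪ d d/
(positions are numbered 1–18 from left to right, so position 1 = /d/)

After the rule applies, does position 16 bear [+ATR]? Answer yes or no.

From /i/ at 8 rightward: 9 /ɛ/ → [+ATR]; 10 /ɔ/ → [+ATR]; bound reached.
From /i/ at 15 rightward: 16 /ɪ/ → [+ATR]; 17 /d/ transparent; 18 /d/ transparent; word edge.
Targets with no active source: positions 3 4 6 7 14 stay [-ATR].
[+ATR] positions on the surface: 8 9 10 15 16.

yes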